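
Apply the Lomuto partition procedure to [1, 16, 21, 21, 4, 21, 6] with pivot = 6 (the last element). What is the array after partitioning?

Lomuto partition with pivot = 6:

Initial array: [1, 16, 21, 21, 4, 21, 6]

arr[0]=1 <= 6: swap with position 0, array becomes [1, 16, 21, 21, 4, 21, 6]
arr[1]=16 > 6: no swap
arr[2]=21 > 6: no swap
arr[3]=21 > 6: no swap
arr[4]=4 <= 6: swap with position 1, array becomes [1, 4, 21, 21, 16, 21, 6]
arr[5]=21 > 6: no swap

Place pivot at position 2: [1, 4, 6, 21, 16, 21, 21]
Pivot position: 2

After partitioning with pivot 6, the array becomes [1, 4, 6, 21, 16, 21, 21]. The pivot is placed at index 2. All elements to the left of the pivot are <= 6, and all elements to the right are > 6.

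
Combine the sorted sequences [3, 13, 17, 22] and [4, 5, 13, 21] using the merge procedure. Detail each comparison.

Merging process:

Compare 3 vs 4: take 3 from left. Merged: [3]
Compare 13 vs 4: take 4 from right. Merged: [3, 4]
Compare 13 vs 5: take 5 from right. Merged: [3, 4, 5]
Compare 13 vs 13: take 13 from left. Merged: [3, 4, 5, 13]
Compare 17 vs 13: take 13 from right. Merged: [3, 4, 5, 13, 13]
Compare 17 vs 21: take 17 from left. Merged: [3, 4, 5, 13, 13, 17]
Compare 22 vs 21: take 21 from right. Merged: [3, 4, 5, 13, 13, 17, 21]
Append remaining from left: [22]. Merged: [3, 4, 5, 13, 13, 17, 21, 22]

Final merged array: [3, 4, 5, 13, 13, 17, 21, 22]
Total comparisons: 7

The merged array is [3, 4, 5, 13, 13, 17, 21, 22], requiring 7 comparisons. The merge step runs in O(n) time where n is the total number of elements.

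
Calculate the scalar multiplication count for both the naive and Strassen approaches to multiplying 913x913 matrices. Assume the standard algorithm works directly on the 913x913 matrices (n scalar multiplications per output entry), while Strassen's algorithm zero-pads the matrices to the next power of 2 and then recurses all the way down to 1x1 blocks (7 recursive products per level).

Matrix multiplication for 913x913 matrices:

Strassen's algorithm requires power-of-2 dimensions. Pad 913x913 to 1024x1024 (next power of 2).

Standard algorithm: 913^3 = 761048497 multiplications
Strassen's algorithm: 7^(log2(1024)) = 7^10 = 282475249 multiplications
Savings: 761048497 - 282475249 = 478573248 multiplications

Standard: 761048497 multiplications (913^3). Strassen: 282475249 multiplications (7^10, after padding to 1024x1024). Strassen reduces 8 recursive multiplications to 7 at each level.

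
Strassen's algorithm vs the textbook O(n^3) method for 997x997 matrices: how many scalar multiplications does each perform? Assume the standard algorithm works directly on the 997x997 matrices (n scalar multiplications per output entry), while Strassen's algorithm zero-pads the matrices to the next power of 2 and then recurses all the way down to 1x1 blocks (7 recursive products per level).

Matrix multiplication for 997x997 matrices:

Strassen's algorithm requires power-of-2 dimensions. Pad 997x997 to 1024x1024 (next power of 2).

Standard algorithm: 997^3 = 991026973 multiplications
Strassen's algorithm: 7^(log2(1024)) = 7^10 = 282475249 multiplications
Savings: 991026973 - 282475249 = 708551724 multiplications

Standard: 991026973 multiplications (997^3). Strassen: 282475249 multiplications (7^10, after padding to 1024x1024). Strassen reduces 8 recursive multiplications to 7 at each level.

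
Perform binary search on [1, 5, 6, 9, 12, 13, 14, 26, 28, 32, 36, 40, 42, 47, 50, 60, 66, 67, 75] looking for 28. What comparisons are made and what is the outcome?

Binary search for 28 in [1, 5, 6, 9, 12, 13, 14, 26, 28, 32, 36, 40, 42, 47, 50, 60, 66, 67, 75]:

lo=0, hi=18, mid=9, arr[mid]=32 -> 32 > 28, search left half
lo=0, hi=8, mid=4, arr[mid]=12 -> 12 < 28, search right half
lo=5, hi=8, mid=6, arr[mid]=14 -> 14 < 28, search right half
lo=7, hi=8, mid=7, arr[mid]=26 -> 26 < 28, search right half
lo=8, hi=8, mid=8, arr[mid]=28 -> Found target at index 8!

Binary search finds 28 at index 8 after 5 comparisons. The search repeatedly halves the search space by comparing with the middle element.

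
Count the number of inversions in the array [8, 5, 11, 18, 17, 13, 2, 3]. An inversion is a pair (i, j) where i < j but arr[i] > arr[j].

Finding inversions in [8, 5, 11, 18, 17, 13, 2, 3]:

(0, 1): arr[0]=8 > arr[1]=5
(0, 6): arr[0]=8 > arr[6]=2
(0, 7): arr[0]=8 > arr[7]=3
(1, 6): arr[1]=5 > arr[6]=2
(1, 7): arr[1]=5 > arr[7]=3
(2, 6): arr[2]=11 > arr[6]=2
(2, 7): arr[2]=11 > arr[7]=3
(3, 4): arr[3]=18 > arr[4]=17
(3, 5): arr[3]=18 > arr[5]=13
(3, 6): arr[3]=18 > arr[6]=2
(3, 7): arr[3]=18 > arr[7]=3
(4, 5): arr[4]=17 > arr[5]=13
(4, 6): arr[4]=17 > arr[6]=2
(4, 7): arr[4]=17 > arr[7]=3
(5, 6): arr[5]=13 > arr[6]=2
(5, 7): arr[5]=13 > arr[7]=3

Total inversions: 16

The array has 16 inversion(s): (0,1), (0,6), (0,7), (1,6), (1,7), (2,6), (2,7), (3,4), (3,5), (3,6), (3,7), (4,5), (4,6), (4,7), (5,6), (5,7). Each pair (i,j) satisfies i < j and arr[i] > arr[j].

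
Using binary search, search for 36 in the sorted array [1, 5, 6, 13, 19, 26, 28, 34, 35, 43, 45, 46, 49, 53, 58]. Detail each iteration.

Binary search for 36 in [1, 5, 6, 13, 19, 26, 28, 34, 35, 43, 45, 46, 49, 53, 58]:

lo=0, hi=14, mid=7, arr[mid]=34 -> 34 < 36, search right half
lo=8, hi=14, mid=11, arr[mid]=46 -> 46 > 36, search left half
lo=8, hi=10, mid=9, arr[mid]=43 -> 43 > 36, search left half
lo=8, hi=8, mid=8, arr[mid]=35 -> 35 < 36, search right half
lo=9 > hi=8, target 36 not found

Binary search determines that 36 is not in the array after 4 comparisons. The search space was exhausted without finding the target.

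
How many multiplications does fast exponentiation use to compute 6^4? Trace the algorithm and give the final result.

Computing 6^4 by squaring (build up from 6^1; each line after the first costs one multiplication):

6^1 = 6
6^2 = (6^1)^2 = 6^2 = 36
6^4 = (6^2)^2 = 36^2 = 1296

Result: 1296
Multiplications needed: 2 (2 lines after 6^1)

6^4 = 1296. Using exponentiation by squaring, this requires 2 multiplications. The key idea: if the exponent is even, square the half-power; if odd, multiply by the base once.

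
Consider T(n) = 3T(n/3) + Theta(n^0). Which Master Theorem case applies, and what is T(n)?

Master Theorem for T(n) = 3T(n/3) + O(n^0):

a = 3, b = 3, c = 0
log_b(a) = log_3(3) = 1.0000

Case 1: c = 0 < log_3(3) = 1.0000
T(n) = O(n^(log_3 3)) = O(n)

For T(n) = 3T(n/3) + O(n^0): log_3(3) = 1.0000. This is Case 1 of the Master Theorem (c < log_b(a), work dominated by leaves), giving O(n).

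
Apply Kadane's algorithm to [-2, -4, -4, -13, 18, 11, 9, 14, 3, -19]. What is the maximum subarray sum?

Using Kadane's algorithm on [-2, -4, -4, -13, 18, 11, 9, 14, 3, -19]:

Scanning through the array:
Position 1 (value -4): max_ending_here = -4, max_so_far = -2
Position 2 (value -4): max_ending_here = -4, max_so_far = -2
Position 3 (value -13): max_ending_here = -13, max_so_far = -2
Position 4 (value 18): max_ending_here = 18, max_so_far = 18
Position 5 (value 11): max_ending_here = 29, max_so_far = 29
Position 6 (value 9): max_ending_here = 38, max_so_far = 38
Position 7 (value 14): max_ending_here = 52, max_so_far = 52
Position 8 (value 3): max_ending_here = 55, max_so_far = 55
Position 9 (value -19): max_ending_here = 36, max_so_far = 55

Maximum subarray: [18, 11, 9, 14, 3]
Maximum sum: 55

The maximum subarray is [18, 11, 9, 14, 3] with sum 55. This subarray runs from index 4 to index 8.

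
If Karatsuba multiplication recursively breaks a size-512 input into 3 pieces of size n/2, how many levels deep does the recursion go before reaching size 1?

For divide and conquer with division factor 2:

Problem sizes at each level:
Level 0: 512
Level 1: 256
Level 2: 128
Level 3: 64
Level 4: 32
Level 5: 16
Level 6: 8
Level 7: 4
Level 8: 2
Level 9: 1

The root is level 0 and the size-1 base case is level 9 (the tree spans levels 0 through 9, i.e. 10 levels counting the root), so the depth is the number of divisions: log_2(512) = 9

The recursion tree depth is log_2(512) = 9. At each level, the problem size is divided by 2, so it takes 9 divisions to reduce to a base case of size 1. The algorithm makes 3 recursive calls at each level.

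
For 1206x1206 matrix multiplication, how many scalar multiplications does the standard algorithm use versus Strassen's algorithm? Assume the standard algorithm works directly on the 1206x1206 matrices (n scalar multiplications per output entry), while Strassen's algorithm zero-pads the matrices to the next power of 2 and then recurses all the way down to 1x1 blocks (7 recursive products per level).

Matrix multiplication for 1206x1206 matrices:

Strassen's algorithm requires power-of-2 dimensions. Pad 1206x1206 to 2048x2048 (next power of 2).

Standard algorithm: 1206^3 = 1754049816 multiplications
Strassen's algorithm: 7^(log2(2048)) = 7^11 = 1977326743 multiplications
Difference: 1754049816 - 1977326743 = -223276927 (Strassen uses MORE here due to padding overhead — for small or just-over-power-of-2 n, padding can outweigh the per-level savings)

Standard: 1754049816 multiplications (1206^3). Strassen: 1977326743 multiplications (7^11, after padding to 2048x2048). Strassen reduces 8 recursive multiplications to 7 at each level.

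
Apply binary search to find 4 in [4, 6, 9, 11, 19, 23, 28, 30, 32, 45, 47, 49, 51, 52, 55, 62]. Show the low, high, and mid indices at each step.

Binary search for 4 in [4, 6, 9, 11, 19, 23, 28, 30, 32, 45, 47, 49, 51, 52, 55, 62]:

lo=0, hi=15, mid=7, arr[mid]=30 -> 30 > 4, search left half
lo=0, hi=6, mid=3, arr[mid]=11 -> 11 > 4, search left half
lo=0, hi=2, mid=1, arr[mid]=6 -> 6 > 4, search left half
lo=0, hi=0, mid=0, arr[mid]=4 -> Found target at index 0!

Binary search finds 4 at index 0 after 4 comparisons. The search repeatedly halves the search space by comparing with the middle element.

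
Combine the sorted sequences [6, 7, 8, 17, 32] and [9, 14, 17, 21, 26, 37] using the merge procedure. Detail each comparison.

Merging process:

Compare 6 vs 9: take 6 from left. Merged: [6]
Compare 7 vs 9: take 7 from left. Merged: [6, 7]
Compare 8 vs 9: take 8 from left. Merged: [6, 7, 8]
Compare 17 vs 9: take 9 from right. Merged: [6, 7, 8, 9]
Compare 17 vs 14: take 14 from right. Merged: [6, 7, 8, 9, 14]
Compare 17 vs 17: take 17 from left. Merged: [6, 7, 8, 9, 14, 17]
Compare 32 vs 17: take 17 from right. Merged: [6, 7, 8, 9, 14, 17, 17]
Compare 32 vs 21: take 21 from right. Merged: [6, 7, 8, 9, 14, 17, 17, 21]
Compare 32 vs 26: take 26 from right. Merged: [6, 7, 8, 9, 14, 17, 17, 21, 26]
Compare 32 vs 37: take 32 from left. Merged: [6, 7, 8, 9, 14, 17, 17, 21, 26, 32]
Append remaining from right: [37]. Merged: [6, 7, 8, 9, 14, 17, 17, 21, 26, 32, 37]

Final merged array: [6, 7, 8, 9, 14, 17, 17, 21, 26, 32, 37]
Total comparisons: 10

The merged array is [6, 7, 8, 9, 14, 17, 17, 21, 26, 32, 37], requiring 10 comparisons. The merge step runs in O(n) time where n is the total number of elements.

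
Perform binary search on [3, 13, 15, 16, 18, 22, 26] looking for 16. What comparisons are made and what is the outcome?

Binary search for 16 in [3, 13, 15, 16, 18, 22, 26]:

lo=0, hi=6, mid=3, arr[mid]=16 -> Found target at index 3!

Binary search finds 16 at index 3 after 1 comparisons. The search repeatedly halves the search space by comparing with the middle element.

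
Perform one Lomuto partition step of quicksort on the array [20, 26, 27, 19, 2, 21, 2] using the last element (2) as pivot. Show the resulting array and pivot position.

Lomuto partition with pivot = 2:

Initial array: [20, 26, 27, 19, 2, 21, 2]

arr[0]=20 > 2: no swap
arr[1]=26 > 2: no swap
arr[2]=27 > 2: no swap
arr[3]=19 > 2: no swap
arr[4]=2 <= 2: swap with position 0, array becomes [2, 26, 27, 19, 20, 21, 2]
arr[5]=21 > 2: no swap

Place pivot at position 1: [2, 2, 27, 19, 20, 21, 26]
Pivot position: 1

After partitioning with pivot 2, the array becomes [2, 2, 27, 19, 20, 21, 26]. The pivot is placed at index 1. All elements to the left of the pivot are <= 2, and all elements to the right are > 2.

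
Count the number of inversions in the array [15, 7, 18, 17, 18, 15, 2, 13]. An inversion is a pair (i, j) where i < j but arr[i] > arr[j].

Finding inversions in [15, 7, 18, 17, 18, 15, 2, 13]:

(0, 1): arr[0]=15 > arr[1]=7
(0, 6): arr[0]=15 > arr[6]=2
(0, 7): arr[0]=15 > arr[7]=13
(1, 6): arr[1]=7 > arr[6]=2
(2, 3): arr[2]=18 > arr[3]=17
(2, 5): arr[2]=18 > arr[5]=15
(2, 6): arr[2]=18 > arr[6]=2
(2, 7): arr[2]=18 > arr[7]=13
(3, 5): arr[3]=17 > arr[5]=15
(3, 6): arr[3]=17 > arr[6]=2
(3, 7): arr[3]=17 > arr[7]=13
(4, 5): arr[4]=18 > arr[5]=15
(4, 6): arr[4]=18 > arr[6]=2
(4, 7): arr[4]=18 > arr[7]=13
(5, 6): arr[5]=15 > arr[6]=2
(5, 7): arr[5]=15 > arr[7]=13

Total inversions: 16

The array has 16 inversion(s): (0,1), (0,6), (0,7), (1,6), (2,3), (2,5), (2,6), (2,7), (3,5), (3,6), (3,7), (4,5), (4,6), (4,7), (5,6), (5,7). Each pair (i,j) satisfies i < j and arr[i] > arr[j].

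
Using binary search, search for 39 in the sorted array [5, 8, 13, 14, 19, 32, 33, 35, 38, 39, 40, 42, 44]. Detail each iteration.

Binary search for 39 in [5, 8, 13, 14, 19, 32, 33, 35, 38, 39, 40, 42, 44]:

lo=0, hi=12, mid=6, arr[mid]=33 -> 33 < 39, search right half
lo=7, hi=12, mid=9, arr[mid]=39 -> Found target at index 9!

Binary search finds 39 at index 9 after 2 comparisons. The search repeatedly halves the search space by comparing with the middle element.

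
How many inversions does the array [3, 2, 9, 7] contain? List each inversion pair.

Finding inversions in [3, 2, 9, 7]:

(0, 1): arr[0]=3 > arr[1]=2
(2, 3): arr[2]=9 > arr[3]=7

Total inversions: 2

The array has 2 inversion(s): (0,1), (2,3). Each pair (i,j) satisfies i < j and arr[i] > arr[j].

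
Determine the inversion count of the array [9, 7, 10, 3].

Finding inversions in [9, 7, 10, 3]:

(0, 1): arr[0]=9 > arr[1]=7
(0, 3): arr[0]=9 > arr[3]=3
(1, 3): arr[1]=7 > arr[3]=3
(2, 3): arr[2]=10 > arr[3]=3

Total inversions: 4

The array has 4 inversion(s): (0,1), (0,3), (1,3), (2,3). Each pair (i,j) satisfies i < j and arr[i] > arr[j].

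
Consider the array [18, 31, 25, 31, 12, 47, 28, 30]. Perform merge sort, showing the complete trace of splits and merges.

Merge sort trace:

Split: [18, 31, 25, 31, 12, 47, 28, 30] -> [18, 31, 25, 31] and [12, 47, 28, 30]
  Split: [18, 31, 25, 31] -> [18, 31] and [25, 31]
    Split: [18, 31] -> [18] and [31]
    Merge: [18] + [31] -> [18, 31]
    Split: [25, 31] -> [25] and [31]
    Merge: [25] + [31] -> [25, 31]
  Merge: [18, 31] + [25, 31] -> [18, 25, 31, 31]
  Split: [12, 47, 28, 30] -> [12, 47] and [28, 30]
    Split: [12, 47] -> [12] and [47]
    Merge: [12] + [47] -> [12, 47]
    Split: [28, 30] -> [28] and [30]
    Merge: [28] + [30] -> [28, 30]
  Merge: [12, 47] + [28, 30] -> [12, 28, 30, 47]
Merge: [18, 25, 31, 31] + [12, 28, 30, 47] -> [12, 18, 25, 28, 30, 31, 31, 47]

Final sorted array: [12, 18, 25, 28, 30, 31, 31, 47]

The merge sort proceeds by recursively splitting the array and merging sorted halves.
After all merges, the sorted array is [12, 18, 25, 28, 30, 31, 31, 47].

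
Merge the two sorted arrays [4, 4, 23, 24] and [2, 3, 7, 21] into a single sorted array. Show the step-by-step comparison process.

Merging process:

Compare 4 vs 2: take 2 from right. Merged: [2]
Compare 4 vs 3: take 3 from right. Merged: [2, 3]
Compare 4 vs 7: take 4 from left. Merged: [2, 3, 4]
Compare 4 vs 7: take 4 from left. Merged: [2, 3, 4, 4]
Compare 23 vs 7: take 7 from right. Merged: [2, 3, 4, 4, 7]
Compare 23 vs 21: take 21 from right. Merged: [2, 3, 4, 4, 7, 21]
Append remaining from left: [23, 24]. Merged: [2, 3, 4, 4, 7, 21, 23, 24]

Final merged array: [2, 3, 4, 4, 7, 21, 23, 24]
Total comparisons: 6

The merged array is [2, 3, 4, 4, 7, 21, 23, 24], requiring 6 comparisons. The merge step runs in O(n) time where n is the total number of elements.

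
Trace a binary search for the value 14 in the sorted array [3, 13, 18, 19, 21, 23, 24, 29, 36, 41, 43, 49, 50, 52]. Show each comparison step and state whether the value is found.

Binary search for 14 in [3, 13, 18, 19, 21, 23, 24, 29, 36, 41, 43, 49, 50, 52]:

lo=0, hi=13, mid=6, arr[mid]=24 -> 24 > 14, search left half
lo=0, hi=5, mid=2, arr[mid]=18 -> 18 > 14, search left half
lo=0, hi=1, mid=0, arr[mid]=3 -> 3 < 14, search right half
lo=1, hi=1, mid=1, arr[mid]=13 -> 13 < 14, search right half
lo=2 > hi=1, target 14 not found

Binary search determines that 14 is not in the array after 4 comparisons. The search space was exhausted without finding the target.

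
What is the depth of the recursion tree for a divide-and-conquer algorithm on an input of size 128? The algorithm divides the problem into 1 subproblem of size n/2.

For divide and conquer with division factor 2:

Problem sizes at each level:
Level 0: 128
Level 1: 64
Level 2: 32
Level 3: 16
Level 4: 8
Level 5: 4
Level 6: 2
Level 7: 1

The root is level 0 and the size-1 base case is level 7 (the tree spans levels 0 through 7, i.e. 8 levels counting the root), so the depth is the number of divisions: log_2(128) = 7

The recursion tree depth is log_2(128) = 7. At each level, the problem size is divided by 2, so it takes 7 divisions to reduce to a base case of size 1. The algorithm makes 1 recursive call at each level.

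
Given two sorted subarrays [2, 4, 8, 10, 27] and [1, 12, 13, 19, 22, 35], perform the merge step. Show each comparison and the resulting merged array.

Merging process:

Compare 2 vs 1: take 1 from right. Merged: [1]
Compare 2 vs 12: take 2 from left. Merged: [1, 2]
Compare 4 vs 12: take 4 from left. Merged: [1, 2, 4]
Compare 8 vs 12: take 8 from left. Merged: [1, 2, 4, 8]
Compare 10 vs 12: take 10 from left. Merged: [1, 2, 4, 8, 10]
Compare 27 vs 12: take 12 from right. Merged: [1, 2, 4, 8, 10, 12]
Compare 27 vs 13: take 13 from right. Merged: [1, 2, 4, 8, 10, 12, 13]
Compare 27 vs 19: take 19 from right. Merged: [1, 2, 4, 8, 10, 12, 13, 19]
Compare 27 vs 22: take 22 from right. Merged: [1, 2, 4, 8, 10, 12, 13, 19, 22]
Compare 27 vs 35: take 27 from left. Merged: [1, 2, 4, 8, 10, 12, 13, 19, 22, 27]
Append remaining from right: [35]. Merged: [1, 2, 4, 8, 10, 12, 13, 19, 22, 27, 35]

Final merged array: [1, 2, 4, 8, 10, 12, 13, 19, 22, 27, 35]
Total comparisons: 10

The merged array is [1, 2, 4, 8, 10, 12, 13, 19, 22, 27, 35], requiring 10 comparisons. The merge step runs in O(n) time where n is the total number of elements.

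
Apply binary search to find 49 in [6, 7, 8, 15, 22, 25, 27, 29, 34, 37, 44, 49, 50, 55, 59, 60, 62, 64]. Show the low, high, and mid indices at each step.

Binary search for 49 in [6, 7, 8, 15, 22, 25, 27, 29, 34, 37, 44, 49, 50, 55, 59, 60, 62, 64]:

lo=0, hi=17, mid=8, arr[mid]=34 -> 34 < 49, search right half
lo=9, hi=17, mid=13, arr[mid]=55 -> 55 > 49, search left half
lo=9, hi=12, mid=10, arr[mid]=44 -> 44 < 49, search right half
lo=11, hi=12, mid=11, arr[mid]=49 -> Found target at index 11!

Binary search finds 49 at index 11 after 4 comparisons. The search repeatedly halves the search space by comparing with the middle element.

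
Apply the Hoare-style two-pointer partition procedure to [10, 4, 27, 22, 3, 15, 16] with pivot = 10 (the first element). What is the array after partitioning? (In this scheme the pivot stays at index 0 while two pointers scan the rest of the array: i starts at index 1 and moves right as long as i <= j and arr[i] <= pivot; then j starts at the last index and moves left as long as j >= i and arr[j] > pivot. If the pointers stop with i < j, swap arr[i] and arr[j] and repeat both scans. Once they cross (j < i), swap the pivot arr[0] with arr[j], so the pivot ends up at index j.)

Hoare-style two-pointer partition with pivot = 10:

Initial array: [10, 4, 27, 22, 3, 15, 16]

Pointers start at i = 1, j = 6.
i stops at index 2 (arr[2]=27 > 10), j stops at index 4 (arr[4]=3 <= 10): swap arr[2] and arr[4], array becomes [10, 4, 3, 22, 27, 15, 16]
i ends at 3, j ends at 2: the pointers have crossed (j < i), so scanning stops.

Swap pivot arr[0] with arr[2] to place pivot at position 2: [3, 4, 10, 22, 27, 15, 16]
Pivot position: 2

After partitioning with pivot 10, the array becomes [3, 4, 10, 22, 27, 15, 16]. The pivot is placed at index 2. All elements to the left of the pivot are <= 10, and all elements to the right are > 10.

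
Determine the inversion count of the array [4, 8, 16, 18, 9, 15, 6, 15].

Finding inversions in [4, 8, 16, 18, 9, 15, 6, 15]:

(1, 6): arr[1]=8 > arr[6]=6
(2, 4): arr[2]=16 > arr[4]=9
(2, 5): arr[2]=16 > arr[5]=15
(2, 6): arr[2]=16 > arr[6]=6
(2, 7): arr[2]=16 > arr[7]=15
(3, 4): arr[3]=18 > arr[4]=9
(3, 5): arr[3]=18 > arr[5]=15
(3, 6): arr[3]=18 > arr[6]=6
(3, 7): arr[3]=18 > arr[7]=15
(4, 6): arr[4]=9 > arr[6]=6
(5, 6): arr[5]=15 > arr[6]=6

Total inversions: 11

The array has 11 inversion(s): (1,6), (2,4), (2,5), (2,6), (2,7), (3,4), (3,5), (3,6), (3,7), (4,6), (5,6). Each pair (i,j) satisfies i < j and arr[i] > arr[j].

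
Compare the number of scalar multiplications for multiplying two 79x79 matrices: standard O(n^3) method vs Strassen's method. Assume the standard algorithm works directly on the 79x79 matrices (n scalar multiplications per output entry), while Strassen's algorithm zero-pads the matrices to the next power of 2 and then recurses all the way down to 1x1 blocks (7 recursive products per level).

Matrix multiplication for 79x79 matrices:

Strassen's algorithm requires power-of-2 dimensions. Pad 79x79 to 128x128 (next power of 2).

Standard algorithm: 79^3 = 493039 multiplications
Strassen's algorithm: 7^(log2(128)) = 7^7 = 823543 multiplications
Difference: 493039 - 823543 = -330504 (Strassen uses MORE here due to padding overhead — for small or just-over-power-of-2 n, padding can outweigh the per-level savings)

Standard: 493039 multiplications (79^3). Strassen: 823543 multiplications (7^7, after padding to 128x128). Strassen reduces 8 recursive multiplications to 7 at each level.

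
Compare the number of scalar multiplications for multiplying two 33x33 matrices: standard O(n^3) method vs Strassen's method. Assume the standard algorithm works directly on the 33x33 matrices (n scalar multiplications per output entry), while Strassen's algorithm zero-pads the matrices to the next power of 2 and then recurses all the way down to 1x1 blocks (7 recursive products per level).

Matrix multiplication for 33x33 matrices:

Strassen's algorithm requires power-of-2 dimensions. Pad 33x33 to 64x64 (next power of 2).

Standard algorithm: 33^3 = 35937 multiplications
Strassen's algorithm: 7^(log2(64)) = 7^6 = 117649 multiplications
Difference: 35937 - 117649 = -81712 (Strassen uses MORE here due to padding overhead — for small or just-over-power-of-2 n, padding can outweigh the per-level savings)

Standard: 35937 multiplications (33^3). Strassen: 117649 multiplications (7^6, after padding to 64x64). Strassen reduces 8 recursive multiplications to 7 at each level.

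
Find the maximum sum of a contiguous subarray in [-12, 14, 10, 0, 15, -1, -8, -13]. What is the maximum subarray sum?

Using Kadane's algorithm on [-12, 14, 10, 0, 15, -1, -8, -13]:

Scanning through the array:
Position 1 (value 14): max_ending_here = 14, max_so_far = 14
Position 2 (value 10): max_ending_here = 24, max_so_far = 24
Position 3 (value 0): max_ending_here = 24, max_so_far = 24
Position 4 (value 15): max_ending_here = 39, max_so_far = 39
Position 5 (value -1): max_ending_here = 38, max_so_far = 39
Position 6 (value -8): max_ending_here = 30, max_so_far = 39
Position 7 (value -13): max_ending_here = 17, max_so_far = 39

Maximum subarray: [14, 10, 0, 15]
Maximum sum: 39

The maximum subarray is [14, 10, 0, 15] with sum 39. This subarray runs from index 1 to index 4.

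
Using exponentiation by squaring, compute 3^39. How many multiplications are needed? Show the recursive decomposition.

Computing 3^39 by squaring (build up from 3^1; each line after the first costs one multiplication):

3^1 = 3
3^2 = (3^1)^2 = 3^2 = 9
3^4 = (3^2)^2 = 9^2 = 81
3^8 = (3^4)^2 = 81^2 = 6561
3^9 = 3 * 3^8 = 3 * 6561 = 19683
3^18 = (3^9)^2 = 19683^2 = 387420489
3^19 = 3 * 3^18 = 3 * 387420489 = 1162261467
3^38 = (3^19)^2 = 1162261467^2 = 1350851717672992089
3^39 = 3 * 3^38 = 3 * 1350851717672992089 = 4052555153018976267

Result: 4052555153018976267
Multiplications needed: 8 (8 lines after 3^1)

3^39 = 4052555153018976267. Using exponentiation by squaring, this requires 8 multiplications. The key idea: if the exponent is even, square the half-power; if odd, multiply by the base once.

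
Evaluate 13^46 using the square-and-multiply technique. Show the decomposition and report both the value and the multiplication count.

Computing 13^46 by squaring (build up from 13^1; each line after the first costs one multiplication):

13^1 = 13
13^2 = (13^1)^2 = 13^2 = 169
13^4 = (13^2)^2 = 169^2 = 28561
13^5 = 13 * 13^4 = 13 * 28561 = 371293
13^10 = (13^5)^2 = 371293^2 = 137858491849
13^11 = 13 * 13^10 = 13 * 137858491849 = 1792160394037
13^22 = (13^11)^2 = 1792160394037^2 = 3211838877954855105157369
13^23 = 13 * 13^22 = 13 * 3211838877954855105157369 = 41753905413413116367045797
13^46 = (13^23)^2 = 41753905413413116367045797^2 = 1743388617272249143997555461487119439669521095365209

Result: 1743388617272249143997555461487119439669521095365209
Multiplications needed: 8 (8 lines after 13^1)

13^46 = 1743388617272249143997555461487119439669521095365209. Using exponentiation by squaring, this requires 8 multiplications. The key idea: if the exponent is even, square the half-power; if odd, multiply by the base once.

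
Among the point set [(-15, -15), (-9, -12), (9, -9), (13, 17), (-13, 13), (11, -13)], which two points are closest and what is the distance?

Computing all pairwise distances among 6 points:

d((-15, -15), (-9, -12)) = 6.7082
d((-15, -15), (9, -9)) = 24.7386
d((-15, -15), (13, 17)) = 42.5206
d((-15, -15), (-13, 13)) = 28.0713
d((-15, -15), (11, -13)) = 26.0768
d((-9, -12), (9, -9)) = 18.2483
d((-9, -12), (13, 17)) = 36.4005
d((-9, -12), (-13, 13)) = 25.318
d((-9, -12), (11, -13)) = 20.025
d((9, -9), (13, 17)) = 26.3059
d((9, -9), (-13, 13)) = 31.1127
d((9, -9), (11, -13)) = 4.4721 <-- minimum
d((13, 17), (-13, 13)) = 26.3059
d((13, 17), (11, -13)) = 30.0666
d((-13, 13), (11, -13)) = 35.3836

Closest pair: (9, -9) and (11, -13) with distance 4.4721

The closest pair is (9, -9) and (11, -13) with Euclidean distance 4.4721. For 6 points, brute-force pairwise comparison is shown above. For large n, the divide-and-conquer algorithm (sort by x, recurse on halves, check the dividing strip) achieves O(n log n).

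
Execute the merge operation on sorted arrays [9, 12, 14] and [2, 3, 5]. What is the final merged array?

Merging process:

Compare 9 vs 2: take 2 from right. Merged: [2]
Compare 9 vs 3: take 3 from right. Merged: [2, 3]
Compare 9 vs 5: take 5 from right. Merged: [2, 3, 5]
Append remaining from left: [9, 12, 14]. Merged: [2, 3, 5, 9, 12, 14]

Final merged array: [2, 3, 5, 9, 12, 14]
Total comparisons: 3

The merged array is [2, 3, 5, 9, 12, 14], requiring 3 comparisons. The merge step runs in O(n) time where n is the total number of elements.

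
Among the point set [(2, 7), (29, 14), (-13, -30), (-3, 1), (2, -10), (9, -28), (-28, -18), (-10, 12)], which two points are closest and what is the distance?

Computing all pairwise distances among 8 points:

d((2, 7), (29, 14)) = 27.8927
d((2, 7), (-13, -30)) = 39.9249
d((2, 7), (-3, 1)) = 7.8102 <-- minimum
d((2, 7), (2, -10)) = 17.0
d((2, 7), (9, -28)) = 35.6931
d((2, 7), (-28, -18)) = 39.0512
d((2, 7), (-10, 12)) = 13.0
d((29, 14), (-13, -30)) = 60.8276
d((29, 14), (-3, 1)) = 34.5398
d((29, 14), (2, -10)) = 36.1248
d((29, 14), (9, -28)) = 46.5188
d((29, 14), (-28, -18)) = 65.3682
d((29, 14), (-10, 12)) = 39.0512
d((-13, -30), (-3, 1)) = 32.573
d((-13, -30), (2, -10)) = 25.0
d((-13, -30), (9, -28)) = 22.0907
d((-13, -30), (-28, -18)) = 19.2094
d((-13, -30), (-10, 12)) = 42.107
d((-3, 1), (2, -10)) = 12.083
d((-3, 1), (9, -28)) = 31.3847
d((-3, 1), (-28, -18)) = 31.4006
d((-3, 1), (-10, 12)) = 13.0384
d((2, -10), (9, -28)) = 19.3132
d((2, -10), (-28, -18)) = 31.0483
d((2, -10), (-10, 12)) = 25.0599
d((9, -28), (-28, -18)) = 38.3275
d((9, -28), (-10, 12)) = 44.2832
d((-28, -18), (-10, 12)) = 34.9857

Closest pair: (2, 7) and (-3, 1) with distance 7.8102

The closest pair is (2, 7) and (-3, 1) with Euclidean distance 7.8102. For 8 points, brute-force pairwise comparison is shown above. For large n, the divide-and-conquer algorithm (sort by x, recurse on halves, check the dividing strip) achieves O(n log n).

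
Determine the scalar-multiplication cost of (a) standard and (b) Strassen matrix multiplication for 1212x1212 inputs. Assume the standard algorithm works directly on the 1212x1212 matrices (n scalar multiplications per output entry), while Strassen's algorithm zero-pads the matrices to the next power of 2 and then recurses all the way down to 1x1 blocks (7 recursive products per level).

Matrix multiplication for 1212x1212 matrices:

Strassen's algorithm requires power-of-2 dimensions. Pad 1212x1212 to 2048x2048 (next power of 2).

Standard algorithm: 1212^3 = 1780360128 multiplications
Strassen's algorithm: 7^(log2(2048)) = 7^11 = 1977326743 multiplications
Difference: 1780360128 - 1977326743 = -196966615 (Strassen uses MORE here due to padding overhead — for small or just-over-power-of-2 n, padding can outweigh the per-level savings)

Standard: 1780360128 multiplications (1212^3). Strassen: 1977326743 multiplications (7^11, after padding to 2048x2048). Strassen reduces 8 recursive multiplications to 7 at each level.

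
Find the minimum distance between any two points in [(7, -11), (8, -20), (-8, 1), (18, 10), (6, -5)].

Computing all pairwise distances among 5 points:

d((7, -11), (8, -20)) = 9.0554
d((7, -11), (-8, 1)) = 19.2094
d((7, -11), (18, 10)) = 23.7065
d((7, -11), (6, -5)) = 6.0828 <-- minimum
d((8, -20), (-8, 1)) = 26.4008
d((8, -20), (18, 10)) = 31.6228
d((8, -20), (6, -5)) = 15.1327
d((-8, 1), (18, 10)) = 27.5136
d((-8, 1), (6, -5)) = 15.2315
d((18, 10), (6, -5)) = 19.2094

Closest pair: (7, -11) and (6, -5) with distance 6.0828

The closest pair is (7, -11) and (6, -5) with Euclidean distance 6.0828. For 5 points, brute-force pairwise comparison is shown above. For large n, the divide-and-conquer algorithm (sort by x, recurse on halves, check the dividing strip) achieves O(n log n).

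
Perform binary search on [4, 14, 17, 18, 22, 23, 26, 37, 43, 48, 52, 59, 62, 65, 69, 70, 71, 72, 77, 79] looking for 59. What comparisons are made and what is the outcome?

Binary search for 59 in [4, 14, 17, 18, 22, 23, 26, 37, 43, 48, 52, 59, 62, 65, 69, 70, 71, 72, 77, 79]:

lo=0, hi=19, mid=9, arr[mid]=48 -> 48 < 59, search right half
lo=10, hi=19, mid=14, arr[mid]=69 -> 69 > 59, search left half
lo=10, hi=13, mid=11, arr[mid]=59 -> Found target at index 11!

Binary search finds 59 at index 11 after 3 comparisons. The search repeatedly halves the search space by comparing with the middle element.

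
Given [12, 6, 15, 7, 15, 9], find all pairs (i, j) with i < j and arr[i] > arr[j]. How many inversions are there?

Finding inversions in [12, 6, 15, 7, 15, 9]:

(0, 1): arr[0]=12 > arr[1]=6
(0, 3): arr[0]=12 > arr[3]=7
(0, 5): arr[0]=12 > arr[5]=9
(2, 3): arr[2]=15 > arr[3]=7
(2, 5): arr[2]=15 > arr[5]=9
(4, 5): arr[4]=15 > arr[5]=9

Total inversions: 6

The array has 6 inversion(s): (0,1), (0,3), (0,5), (2,3), (2,5), (4,5). Each pair (i,j) satisfies i < j and arr[i] > arr[j].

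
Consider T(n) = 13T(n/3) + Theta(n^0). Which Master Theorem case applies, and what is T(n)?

Master Theorem for T(n) = 13T(n/3) + O(n^0):

a = 13, b = 3, c = 0
log_b(a) = log_3(13) = 2.3347

Case 1: c = 0 < log_3(13) = 2.3347
T(n) = O(n^(log_3 13))

For T(n) = 13T(n/3) + O(n^0): log_3(13) = 2.3347. This is Case 1 of the Master Theorem (c < log_b(a), work dominated by leaves), giving O(n^(log_3 13)).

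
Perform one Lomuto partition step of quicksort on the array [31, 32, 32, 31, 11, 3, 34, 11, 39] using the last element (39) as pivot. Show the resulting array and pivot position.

Lomuto partition with pivot = 39:

Initial array: [31, 32, 32, 31, 11, 3, 34, 11, 39]

arr[0]=31 <= 39: swap with position 0, array becomes [31, 32, 32, 31, 11, 3, 34, 11, 39]
arr[1]=32 <= 39: swap with position 1, array becomes [31, 32, 32, 31, 11, 3, 34, 11, 39]
arr[2]=32 <= 39: swap with position 2, array becomes [31, 32, 32, 31, 11, 3, 34, 11, 39]
arr[3]=31 <= 39: swap with position 3, array becomes [31, 32, 32, 31, 11, 3, 34, 11, 39]
arr[4]=11 <= 39: swap with position 4, array becomes [31, 32, 32, 31, 11, 3, 34, 11, 39]
arr[5]=3 <= 39: swap with position 5, array becomes [31, 32, 32, 31, 11, 3, 34, 11, 39]
arr[6]=34 <= 39: swap with position 6, array becomes [31, 32, 32, 31, 11, 3, 34, 11, 39]
arr[7]=11 <= 39: swap with position 7, array becomes [31, 32, 32, 31, 11, 3, 34, 11, 39]

Place pivot at position 8: [31, 32, 32, 31, 11, 3, 34, 11, 39]
Pivot position: 8

After partitioning with pivot 39, the array becomes [31, 32, 32, 31, 11, 3, 34, 11, 39]. The pivot is placed at index 8. All elements to the left of the pivot are <= 39, and all elements to the right are > 39.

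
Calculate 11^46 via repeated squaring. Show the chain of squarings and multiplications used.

Computing 11^46 by squaring (build up from 11^1; each line after the first costs one multiplication):

11^1 = 11
11^2 = (11^1)^2 = 11^2 = 121
11^4 = (11^2)^2 = 121^2 = 14641
11^5 = 11 * 11^4 = 11 * 14641 = 161051
11^10 = (11^5)^2 = 161051^2 = 25937424601
11^11 = 11 * 11^10 = 11 * 25937424601 = 285311670611
11^22 = (11^11)^2 = 285311670611^2 = 81402749386839761113321
11^23 = 11 * 11^22 = 11 * 81402749386839761113321 = 895430243255237372246531
11^46 = (11^23)^2 = 895430243255237372246531^2 = 801795320536133573571931534665380233173841533961

Result: 801795320536133573571931534665380233173841533961
Multiplications needed: 8 (8 lines after 11^1)

11^46 = 801795320536133573571931534665380233173841533961. Using exponentiation by squaring, this requires 8 multiplications. The key idea: if the exponent is even, square the half-power; if odd, multiply by the base once.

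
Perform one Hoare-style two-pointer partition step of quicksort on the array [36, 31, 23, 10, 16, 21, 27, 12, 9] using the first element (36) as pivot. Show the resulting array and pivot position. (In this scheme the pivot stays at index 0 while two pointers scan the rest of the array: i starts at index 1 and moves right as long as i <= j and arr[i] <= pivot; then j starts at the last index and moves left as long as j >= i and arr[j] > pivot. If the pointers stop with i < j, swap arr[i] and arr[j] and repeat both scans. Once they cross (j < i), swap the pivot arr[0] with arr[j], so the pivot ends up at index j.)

Hoare-style two-pointer partition with pivot = 36:

Initial array: [36, 31, 23, 10, 16, 21, 27, 12, 9]

Pointers start at i = 1, j = 8.
i ends at 9, j ends at 8: the pointers have crossed (j < i), so scanning stops.

Swap pivot arr[0] with arr[8] to place pivot at position 8: [9, 31, 23, 10, 16, 21, 27, 12, 36]
Pivot position: 8

After partitioning with pivot 36, the array becomes [9, 31, 23, 10, 16, 21, 27, 12, 36]. The pivot is placed at index 8. All elements to the left of the pivot are <= 36, and all elements to the right are > 36.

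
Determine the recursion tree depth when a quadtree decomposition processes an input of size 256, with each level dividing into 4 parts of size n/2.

For divide and conquer with division factor 2:

Problem sizes at each level:
Level 0: 256
Level 1: 128
Level 2: 64
Level 3: 32
Level 4: 16
Level 5: 8
Level 6: 4
Level 7: 2
Level 8: 1

The root is level 0 and the size-1 base case is level 8 (the tree spans levels 0 through 8, i.e. 9 levels counting the root), so the depth is the number of divisions: log_2(256) = 8

The recursion tree depth is log_2(256) = 8. At each level, the problem size is divided by 2, so it takes 8 divisions to reduce to a base case of size 1. The algorithm makes 4 recursive calls at each level.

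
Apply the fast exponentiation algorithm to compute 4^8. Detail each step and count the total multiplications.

Computing 4^8 by squaring (build up from 4^1; each line after the first costs one multiplication):

4^1 = 4
4^2 = (4^1)^2 = 4^2 = 16
4^4 = (4^2)^2 = 16^2 = 256
4^8 = (4^4)^2 = 256^2 = 65536

Result: 65536
Multiplications needed: 3 (3 lines after 4^1)

4^8 = 65536. Using exponentiation by squaring, this requires 3 multiplications. The key idea: if the exponent is even, square the half-power; if odd, multiply by the base once.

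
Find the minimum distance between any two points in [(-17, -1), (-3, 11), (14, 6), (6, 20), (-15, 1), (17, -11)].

Computing all pairwise distances among 6 points:

d((-17, -1), (-3, 11)) = 18.4391
d((-17, -1), (14, 6)) = 31.7805
d((-17, -1), (6, 20)) = 31.1448
d((-17, -1), (-15, 1)) = 2.8284 <-- minimum
d((-17, -1), (17, -11)) = 35.4401
d((-3, 11), (14, 6)) = 17.72
d((-3, 11), (6, 20)) = 12.7279
d((-3, 11), (-15, 1)) = 15.6205
d((-3, 11), (17, -11)) = 29.7321
d((14, 6), (6, 20)) = 16.1245
d((14, 6), (-15, 1)) = 29.4279
d((14, 6), (17, -11)) = 17.2627
d((6, 20), (-15, 1)) = 28.3196
d((6, 20), (17, -11)) = 32.8938
d((-15, 1), (17, -11)) = 34.176

Closest pair: (-17, -1) and (-15, 1) with distance 2.8284

The closest pair is (-17, -1) and (-15, 1) with Euclidean distance 2.8284. For 6 points, brute-force pairwise comparison is shown above. For large n, the divide-and-conquer algorithm (sort by x, recurse on halves, check the dividing strip) achieves O(n log n).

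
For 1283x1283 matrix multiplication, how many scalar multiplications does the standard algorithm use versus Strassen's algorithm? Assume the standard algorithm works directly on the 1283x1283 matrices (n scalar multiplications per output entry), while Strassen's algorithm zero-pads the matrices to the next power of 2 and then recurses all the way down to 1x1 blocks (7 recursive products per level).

Matrix multiplication for 1283x1283 matrices:

Strassen's algorithm requires power-of-2 dimensions. Pad 1283x1283 to 2048x2048 (next power of 2).

Standard algorithm: 1283^3 = 2111932187 multiplications
Strassen's algorithm: 7^(log2(2048)) = 7^11 = 1977326743 multiplications
Savings: 2111932187 - 1977326743 = 134605444 multiplications

Standard: 2111932187 multiplications (1283^3). Strassen: 1977326743 multiplications (7^11, after padding to 2048x2048). Strassen reduces 8 recursive multiplications to 7 at each level.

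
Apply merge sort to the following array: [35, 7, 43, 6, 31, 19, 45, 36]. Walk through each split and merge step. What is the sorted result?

Merge sort trace:

Split: [35, 7, 43, 6, 31, 19, 45, 36] -> [35, 7, 43, 6] and [31, 19, 45, 36]
  Split: [35, 7, 43, 6] -> [35, 7] and [43, 6]
    Split: [35, 7] -> [35] and [7]
    Merge: [35] + [7] -> [7, 35]
    Split: [43, 6] -> [43] and [6]
    Merge: [43] + [6] -> [6, 43]
  Merge: [7, 35] + [6, 43] -> [6, 7, 35, 43]
  Split: [31, 19, 45, 36] -> [31, 19] and [45, 36]
    Split: [31, 19] -> [31] and [19]
    Merge: [31] + [19] -> [19, 31]
    Split: [45, 36] -> [45] and [36]
    Merge: [45] + [36] -> [36, 45]
  Merge: [19, 31] + [36, 45] -> [19, 31, 36, 45]
Merge: [6, 7, 35, 43] + [19, 31, 36, 45] -> [6, 7, 19, 31, 35, 36, 43, 45]

Final sorted array: [6, 7, 19, 31, 35, 36, 43, 45]

The merge sort proceeds by recursively splitting the array and merging sorted halves.
After all merges, the sorted array is [6, 7, 19, 31, 35, 36, 43, 45].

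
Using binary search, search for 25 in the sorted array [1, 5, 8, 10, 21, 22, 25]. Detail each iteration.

Binary search for 25 in [1, 5, 8, 10, 21, 22, 25]:

lo=0, hi=6, mid=3, arr[mid]=10 -> 10 < 25, search right half
lo=4, hi=6, mid=5, arr[mid]=22 -> 22 < 25, search right half
lo=6, hi=6, mid=6, arr[mid]=25 -> Found target at index 6!

Binary search finds 25 at index 6 after 3 comparisons. The search repeatedly halves the search space by comparing with the middle element.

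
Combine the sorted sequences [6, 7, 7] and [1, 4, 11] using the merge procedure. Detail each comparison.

Merging process:

Compare 6 vs 1: take 1 from right. Merged: [1]
Compare 6 vs 4: take 4 from right. Merged: [1, 4]
Compare 6 vs 11: take 6 from left. Merged: [1, 4, 6]
Compare 7 vs 11: take 7 from left. Merged: [1, 4, 6, 7]
Compare 7 vs 11: take 7 from left. Merged: [1, 4, 6, 7, 7]
Append remaining from right: [11]. Merged: [1, 4, 6, 7, 7, 11]

Final merged array: [1, 4, 6, 7, 7, 11]
Total comparisons: 5

The merged array is [1, 4, 6, 7, 7, 11], requiring 5 comparisons. The merge step runs in O(n) time where n is the total number of elements.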